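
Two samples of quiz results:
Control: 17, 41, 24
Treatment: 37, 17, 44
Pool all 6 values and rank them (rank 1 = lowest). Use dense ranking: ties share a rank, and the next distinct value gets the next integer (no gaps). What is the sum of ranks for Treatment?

9

Sorted (ascending): 17, 17, 24, 37, 41, 44
The 2 values of 17 share dense rank 1.
Remaining distinct values take the next consecutive integers.
Treatment values → pooled ranks: 37→3, 17→1, 44→5
Rank sum = 3 + 1 + 5 = 9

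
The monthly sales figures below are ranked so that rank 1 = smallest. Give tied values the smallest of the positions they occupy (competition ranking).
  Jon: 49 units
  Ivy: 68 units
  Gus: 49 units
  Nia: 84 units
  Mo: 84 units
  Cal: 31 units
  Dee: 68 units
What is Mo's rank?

6

Sorted (ascending): 31, 49, 49, 68, 68, 84, 84
The 2 values of 49 occupy positions 2–3 → each gets rank 2.
The 2 values of 68 occupy positions 4–5 → each gets rank 4.
The 2 values of 84 occupy positions 6–7 → each gets rank 6.
Mo has value 84 units → rank 6.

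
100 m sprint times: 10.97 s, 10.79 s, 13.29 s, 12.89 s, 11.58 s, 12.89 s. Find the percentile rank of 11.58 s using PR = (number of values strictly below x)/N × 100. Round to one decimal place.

33.3

N = 6.
Strictly below 11.58: 2. Equal to 11.58: 1.
PR = 2/6 × 100 = 33.3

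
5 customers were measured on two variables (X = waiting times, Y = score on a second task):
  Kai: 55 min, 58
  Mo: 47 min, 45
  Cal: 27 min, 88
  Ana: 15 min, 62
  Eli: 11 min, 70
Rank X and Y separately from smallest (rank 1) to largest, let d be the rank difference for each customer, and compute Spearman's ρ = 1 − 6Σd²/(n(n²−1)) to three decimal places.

Ranks of variable 1: 5, 4, 3, 2, 1
Ranks of variable 2: 2, 1, 5, 3, 4
d = r₁ − r₂: 3, 3, -2, -1, -3
d²: 9, 9, 4, 1, 9; Σd² = 32
ρ = 1 − 6·32/(5·24) = 1 − 192/120 = -0.600

-0.600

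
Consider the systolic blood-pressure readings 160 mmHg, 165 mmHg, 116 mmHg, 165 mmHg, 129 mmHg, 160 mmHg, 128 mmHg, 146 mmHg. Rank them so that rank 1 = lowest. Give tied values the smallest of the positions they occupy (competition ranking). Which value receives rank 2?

128

Sorted (ascending): 116, 128, 129, 146, 160, 160, 165, 165
The 2 values of 160 occupy positions 5–6 → each gets rank 5.
The 2 values of 165 occupy positions 7–8 → each gets rank 7.
Rank 2 → value 128.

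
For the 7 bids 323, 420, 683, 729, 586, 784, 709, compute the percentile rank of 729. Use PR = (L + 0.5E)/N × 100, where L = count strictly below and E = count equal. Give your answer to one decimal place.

78.6

N = 7.
Strictly below 729: 5. Equal to 729: 1.
PR = (5 + 0.5·1)/7 × 100 = 78.6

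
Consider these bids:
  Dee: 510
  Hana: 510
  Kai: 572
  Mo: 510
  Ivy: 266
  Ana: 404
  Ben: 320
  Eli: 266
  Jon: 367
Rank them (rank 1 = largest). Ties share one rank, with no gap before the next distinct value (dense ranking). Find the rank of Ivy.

6

Sorted (descending): 572, 510, 510, 510, 404, 367, 320, 266, 266
The 3 values of 510 share dense rank 2.
The 2 values of 266 share dense rank 6.
Remaining distinct values take the next consecutive integers.
Ivy has value 266 → rank 6.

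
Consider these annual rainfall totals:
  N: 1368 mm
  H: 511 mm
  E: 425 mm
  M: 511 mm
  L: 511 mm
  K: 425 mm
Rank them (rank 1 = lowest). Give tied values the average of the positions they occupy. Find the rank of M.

Sorted (ascending): 425, 425, 511, 511, 511, 1368
The 2 values of 425 occupy positions 1–2 → average rank (1+2)/2 = 1.5.
The 3 values of 511 occupy positions 3–5 → average rank 4.
M has value 511 mm → rank 4.

4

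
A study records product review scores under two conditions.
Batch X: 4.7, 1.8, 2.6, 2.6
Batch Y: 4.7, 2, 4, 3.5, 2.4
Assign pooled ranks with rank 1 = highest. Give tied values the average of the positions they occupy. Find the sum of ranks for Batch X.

Sorted (descending): 4.7, 4.7, 4, 3.5, 2.6, 2.6, 2.4, 2, 1.8
The 2 values of 4.7 occupy positions 1–2 → average rank (1+2)/2 = 1.5.
The 2 values of 2.6 occupy positions 5–6 → average rank (5+6)/2 = 5.5.
Batch X values → pooled ranks: 4.7→1.5, 1.8→9, 2.6→5.5, 2.6→5.5
Rank sum = 1.5 + 9 + 5.5 + 5.5 = 21.5

21.5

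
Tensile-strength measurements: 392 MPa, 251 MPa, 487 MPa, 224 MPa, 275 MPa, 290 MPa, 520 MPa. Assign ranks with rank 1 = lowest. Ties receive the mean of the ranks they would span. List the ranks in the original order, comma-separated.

5, 2, 6, 1, 3, 4, 7

Sorted (ascending): 224, 251, 275, 290, 392, 487, 520
No ties — each value takes its position as its rank.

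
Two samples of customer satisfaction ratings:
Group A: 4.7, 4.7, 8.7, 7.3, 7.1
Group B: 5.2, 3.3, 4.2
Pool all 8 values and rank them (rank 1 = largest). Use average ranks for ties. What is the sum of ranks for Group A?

Sorted (descending): 8.7, 7.3, 7.1, 5.2, 4.7, 4.7, 4.2, 3.3
The 2 values of 4.7 occupy positions 5–6 → average rank (5+6)/2 = 5.5.
Group A values → pooled ranks: 4.7→5.5, 4.7→5.5, 8.7→1, 7.3→2, 7.1→3
Rank sum = 5.5 + 5.5 + 1 + 2 + 3 = 17

17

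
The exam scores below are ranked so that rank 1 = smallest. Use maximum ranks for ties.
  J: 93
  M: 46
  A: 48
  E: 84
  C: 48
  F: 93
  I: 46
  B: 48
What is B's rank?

5

Sorted (ascending): 46, 46, 48, 48, 48, 84, 93, 93
The 2 values of 46 occupy positions 1–2 → each gets rank 2.
The 3 values of 48 occupy positions 3–5 → each gets rank 5.
The 2 values of 93 occupy positions 7–8 → each gets rank 8.
B has value 48 → rank 5.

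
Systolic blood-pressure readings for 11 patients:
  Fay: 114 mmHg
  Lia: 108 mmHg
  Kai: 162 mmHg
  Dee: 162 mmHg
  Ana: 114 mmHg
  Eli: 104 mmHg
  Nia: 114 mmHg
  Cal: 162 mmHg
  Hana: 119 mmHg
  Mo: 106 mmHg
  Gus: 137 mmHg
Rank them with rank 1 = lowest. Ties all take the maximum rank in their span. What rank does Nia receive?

Sorted (ascending): 104, 106, 108, 114, 114, 114, 119, 137, 162, 162, 162
The 3 values of 114 occupy positions 4–6 → each gets rank 6.
The 3 values of 162 occupy positions 9–11 → each gets rank 11.
Nia has value 114 mmHg → rank 6.

6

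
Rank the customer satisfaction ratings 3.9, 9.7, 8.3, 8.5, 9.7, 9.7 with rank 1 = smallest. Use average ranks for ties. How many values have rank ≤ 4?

Sorted (ascending): 3.9, 8.3, 8.5, 9.7, 9.7, 9.7
The 3 values of 9.7 occupy positions 4–6 → average rank 5.
Ranks ≤ 4: {1, 2, 3} → 3 values.

3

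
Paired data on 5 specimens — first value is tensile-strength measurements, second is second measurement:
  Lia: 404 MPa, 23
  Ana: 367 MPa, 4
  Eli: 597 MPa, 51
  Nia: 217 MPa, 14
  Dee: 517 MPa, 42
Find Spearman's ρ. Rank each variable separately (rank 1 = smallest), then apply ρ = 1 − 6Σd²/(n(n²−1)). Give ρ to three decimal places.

0.900

Ranks of variable 1: 3, 2, 5, 1, 4
Ranks of variable 2: 3, 1, 5, 2, 4
d = r₁ − r₂: 0, 1, 0, -1, 0
d²: 0, 1, 0, 1, 0; Σd² = 2
ρ = 1 − 6·2/(5·24) = 1 − 12/120 = 0.900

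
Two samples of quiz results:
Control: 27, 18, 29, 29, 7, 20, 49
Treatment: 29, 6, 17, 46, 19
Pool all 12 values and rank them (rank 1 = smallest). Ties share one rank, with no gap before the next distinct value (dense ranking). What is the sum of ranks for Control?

Sorted (ascending): 6, 7, 17, 18, 19, 20, 27, 29, 29, 29, 46, 49
The 3 values of 29 share dense rank 8.
Remaining distinct values take the next consecutive integers.
Control values → pooled ranks: 27→7, 18→4, 29→8, 29→8, 7→2, 20→6, 49→10
Rank sum = 7 + 4 + 8 + 8 + 2 + 6 + 10 = 45

45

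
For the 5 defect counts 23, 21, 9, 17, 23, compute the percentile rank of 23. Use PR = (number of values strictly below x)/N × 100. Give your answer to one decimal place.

N = 5.
Strictly below 23: 3. Equal to 23: 2.
PR = 3/5 × 100 = 60.0

60.0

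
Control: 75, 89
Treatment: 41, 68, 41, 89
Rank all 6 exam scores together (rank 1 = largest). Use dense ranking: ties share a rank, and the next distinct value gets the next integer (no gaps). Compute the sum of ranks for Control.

Sorted (descending): 89, 89, 75, 68, 41, 41
The 2 values of 89 share dense rank 1.
The 2 values of 41 share dense rank 4.
Remaining distinct values take the next consecutive integers.
Control values → pooled ranks: 75→2, 89→1
Rank sum = 2 + 1 = 3

3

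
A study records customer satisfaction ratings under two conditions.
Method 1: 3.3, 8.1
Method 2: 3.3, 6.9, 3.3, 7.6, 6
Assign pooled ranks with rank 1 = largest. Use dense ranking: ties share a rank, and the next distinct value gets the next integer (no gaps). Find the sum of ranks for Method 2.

Sorted (descending): 8.1, 7.6, 6.9, 6, 3.3, 3.3, 3.3
The 3 values of 3.3 share dense rank 5.
Remaining distinct values take the next consecutive integers.
Method 2 values → pooled ranks: 3.3→5, 6.9→3, 3.3→5, 7.6→2, 6→4
Rank sum = 5 + 3 + 5 + 2 + 4 = 19

19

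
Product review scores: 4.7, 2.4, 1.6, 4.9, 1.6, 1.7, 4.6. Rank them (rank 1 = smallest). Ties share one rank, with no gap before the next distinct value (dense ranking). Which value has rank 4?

4.6

Sorted (ascending): 1.6, 1.6, 1.7, 2.4, 4.6, 4.7, 4.9
The 2 values of 1.6 share dense rank 1.
Remaining distinct values take the next consecutive integers.
Rank 4 → value 4.6.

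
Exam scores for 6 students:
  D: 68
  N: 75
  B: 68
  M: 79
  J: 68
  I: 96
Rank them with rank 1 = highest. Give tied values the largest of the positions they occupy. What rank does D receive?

6

Sorted (descending): 96, 79, 75, 68, 68, 68
The 3 values of 68 occupy positions 4–6 → each gets rank 6.
D has value 68 → rank 6.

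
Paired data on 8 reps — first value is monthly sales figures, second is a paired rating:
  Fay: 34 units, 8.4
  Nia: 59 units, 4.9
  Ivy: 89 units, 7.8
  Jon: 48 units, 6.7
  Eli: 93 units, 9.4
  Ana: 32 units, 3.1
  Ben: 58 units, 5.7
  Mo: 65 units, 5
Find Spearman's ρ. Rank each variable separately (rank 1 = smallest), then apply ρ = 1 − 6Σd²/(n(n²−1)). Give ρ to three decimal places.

Ranks of variable 1: 2, 5, 7, 3, 8, 1, 4, 6
Ranks of variable 2: 7, 2, 6, 5, 8, 1, 4, 3
d = r₁ − r₂: -5, 3, 1, -2, 0, 0, 0, 3
d²: 25, 9, 1, 4, 0, 0, 0, 9; Σd² = 48
ρ = 1 − 6·48/(8·63) = 1 − 288/504 = 0.429

0.429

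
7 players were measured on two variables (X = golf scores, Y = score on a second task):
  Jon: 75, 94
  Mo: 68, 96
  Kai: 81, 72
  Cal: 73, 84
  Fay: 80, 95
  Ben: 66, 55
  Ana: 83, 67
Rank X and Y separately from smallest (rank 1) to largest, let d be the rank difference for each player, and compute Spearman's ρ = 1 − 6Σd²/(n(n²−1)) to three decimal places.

Ranks of variable 1: 4, 2, 6, 3, 5, 1, 7
Ranks of variable 2: 5, 7, 3, 4, 6, 1, 2
d = r₁ − r₂: -1, -5, 3, -1, -1, 0, 5
d²: 1, 25, 9, 1, 1, 0, 25; Σd² = 62
ρ = 1 − 6·62/(7·48) = 1 − 372/336 = -0.107

-0.107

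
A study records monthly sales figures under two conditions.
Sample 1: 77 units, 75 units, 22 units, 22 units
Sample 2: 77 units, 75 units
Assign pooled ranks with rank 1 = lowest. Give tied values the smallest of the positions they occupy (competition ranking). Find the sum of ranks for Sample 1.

Sorted (ascending): 22, 22, 75, 75, 77, 77
The 2 values of 22 occupy positions 1–2 → each gets rank 1.
The 2 values of 75 occupy positions 3–4 → each gets rank 3.
The 2 values of 77 occupy positions 5–6 → each gets rank 5.
Sample 1 values → pooled ranks: 77→5, 75→3, 22→1, 22→1
Rank sum = 5 + 3 + 1 + 1 = 10

10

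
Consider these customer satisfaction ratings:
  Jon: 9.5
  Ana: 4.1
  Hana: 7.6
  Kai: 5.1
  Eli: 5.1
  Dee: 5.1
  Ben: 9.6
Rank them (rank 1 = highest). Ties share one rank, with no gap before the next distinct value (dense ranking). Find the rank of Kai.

4

Sorted (descending): 9.6, 9.5, 7.6, 5.1, 5.1, 5.1, 4.1
The 3 values of 5.1 share dense rank 4.
Remaining distinct values take the next consecutive integers.
Kai has value 5.1 → rank 4.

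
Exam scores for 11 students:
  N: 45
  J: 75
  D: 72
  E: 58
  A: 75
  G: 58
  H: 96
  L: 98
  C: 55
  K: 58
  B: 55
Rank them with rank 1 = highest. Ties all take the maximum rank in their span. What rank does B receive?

10

Sorted (descending): 98, 96, 75, 75, 72, 58, 58, 58, 55, 55, 45
The 2 values of 75 occupy positions 3–4 → each gets rank 4.
The 3 values of 58 occupy positions 6–8 → each gets rank 8.
The 2 values of 55 occupy positions 9–10 → each gets rank 10.
B has value 55 → rank 10.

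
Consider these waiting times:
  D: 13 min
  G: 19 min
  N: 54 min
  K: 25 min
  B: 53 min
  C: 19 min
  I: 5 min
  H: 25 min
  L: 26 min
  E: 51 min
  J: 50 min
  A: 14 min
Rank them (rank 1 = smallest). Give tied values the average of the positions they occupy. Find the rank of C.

4.5

Sorted (ascending): 5, 13, 14, 19, 19, 25, 25, 26, 50, 51, 53, 54
The 2 values of 19 occupy positions 4–5 → average rank (4+5)/2 = 4.5.
The 2 values of 25 occupy positions 6–7 → average rank (6+7)/2 = 6.5.
C has value 19 min → rank 4.5.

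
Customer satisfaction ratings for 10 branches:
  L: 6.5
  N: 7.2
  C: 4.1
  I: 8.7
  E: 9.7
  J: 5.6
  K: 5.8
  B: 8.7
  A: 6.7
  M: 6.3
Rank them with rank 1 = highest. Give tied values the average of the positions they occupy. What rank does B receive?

2.5

Sorted (descending): 9.7, 8.7, 8.7, 7.2, 6.7, 6.5, 6.3, 5.8, 5.6, 4.1
The 2 values of 8.7 occupy positions 2–3 → average rank (2+3)/2 = 2.5.
B has value 8.7 → rank 2.5.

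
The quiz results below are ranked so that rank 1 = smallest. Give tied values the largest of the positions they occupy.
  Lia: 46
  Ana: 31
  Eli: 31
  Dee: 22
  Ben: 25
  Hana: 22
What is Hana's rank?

Sorted (ascending): 22, 22, 25, 31, 31, 46
The 2 values of 22 occupy positions 1–2 → each gets rank 2.
The 2 values of 31 occupy positions 4–5 → each gets rank 5.
Hana has value 22 → rank 2.

2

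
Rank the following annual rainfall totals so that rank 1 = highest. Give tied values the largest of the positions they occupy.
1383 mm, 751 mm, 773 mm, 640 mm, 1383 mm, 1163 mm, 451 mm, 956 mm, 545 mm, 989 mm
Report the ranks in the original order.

2, 7, 6, 8, 2, 3, 10, 5, 9, 4

Sorted (descending): 1383, 1383, 1163, 989, 956, 773, 751, 640, 545, 451
The 2 values of 1383 occupy positions 1–2 → each gets rank 2.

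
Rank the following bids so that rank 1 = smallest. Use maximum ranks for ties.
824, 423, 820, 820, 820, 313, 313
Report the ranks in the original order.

7, 3, 6, 6, 6, 2, 2

Sorted (ascending): 313, 313, 423, 820, 820, 820, 824
The 2 values of 313 occupy positions 1–2 → each gets rank 2.
The 3 values of 820 occupy positions 4–6 → each gets rank 6.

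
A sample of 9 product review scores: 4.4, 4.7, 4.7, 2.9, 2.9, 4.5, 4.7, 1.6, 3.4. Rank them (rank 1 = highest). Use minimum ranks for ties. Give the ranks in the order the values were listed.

Sorted (descending): 4.7, 4.7, 4.7, 4.5, 4.4, 3.4, 2.9, 2.9, 1.6
The 3 values of 4.7 occupy positions 1–3 → each gets rank 1.
The 2 values of 2.9 occupy positions 7–8 → each gets rank 7.

5, 1, 1, 7, 7, 4, 1, 9, 6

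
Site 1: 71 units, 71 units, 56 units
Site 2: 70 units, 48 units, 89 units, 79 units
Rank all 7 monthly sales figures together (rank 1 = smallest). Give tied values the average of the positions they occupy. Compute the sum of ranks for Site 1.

11

Sorted (ascending): 48, 56, 70, 71, 71, 79, 89
The 2 values of 71 occupy positions 4–5 → average rank (4+5)/2 = 4.5.
Site 1 values → pooled ranks: 71→4.5, 71→4.5, 56→2
Rank sum = 4.5 + 4.5 + 2 = 11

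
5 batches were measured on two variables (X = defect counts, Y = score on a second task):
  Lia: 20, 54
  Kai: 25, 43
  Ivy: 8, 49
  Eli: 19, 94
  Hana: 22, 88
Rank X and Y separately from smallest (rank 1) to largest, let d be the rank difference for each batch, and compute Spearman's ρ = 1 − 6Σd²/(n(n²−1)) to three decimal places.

-0.300

Ranks of variable 1: 3, 5, 1, 2, 4
Ranks of variable 2: 3, 1, 2, 5, 4
d = r₁ − r₂: 0, 4, -1, -3, 0
d²: 0, 16, 1, 9, 0; Σd² = 26
ρ = 1 − 6·26/(5·24) = 1 − 156/120 = -0.300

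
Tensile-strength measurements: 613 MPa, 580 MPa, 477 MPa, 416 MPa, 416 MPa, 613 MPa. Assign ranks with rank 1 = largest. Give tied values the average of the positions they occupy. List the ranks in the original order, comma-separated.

Sorted (descending): 613, 613, 580, 477, 416, 416
The 2 values of 613 occupy positions 1–2 → average rank (1+2)/2 = 1.5.
The 2 values of 416 occupy positions 5–6 → average rank (5+6)/2 = 5.5.

1.5, 3, 4, 5.5, 5.5, 1.5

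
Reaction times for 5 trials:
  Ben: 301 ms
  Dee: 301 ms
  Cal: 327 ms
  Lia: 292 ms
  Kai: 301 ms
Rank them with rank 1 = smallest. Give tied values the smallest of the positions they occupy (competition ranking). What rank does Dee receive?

2

Sorted (ascending): 292, 301, 301, 301, 327
The 3 values of 301 occupy positions 2–4 → each gets rank 2.
Dee has value 301 ms → rank 2.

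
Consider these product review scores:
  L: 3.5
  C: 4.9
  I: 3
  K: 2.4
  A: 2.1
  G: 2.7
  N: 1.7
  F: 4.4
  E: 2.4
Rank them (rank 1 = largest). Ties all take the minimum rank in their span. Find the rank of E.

6

Sorted (descending): 4.9, 4.4, 3.5, 3, 2.7, 2.4, 2.4, 2.1, 1.7
The 2 values of 2.4 occupy positions 6–7 → each gets rank 6.
E has value 2.4 → rank 6.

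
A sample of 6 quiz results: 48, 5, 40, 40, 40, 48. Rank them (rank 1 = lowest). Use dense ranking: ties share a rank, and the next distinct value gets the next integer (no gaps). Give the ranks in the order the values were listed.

Sorted (ascending): 5, 40, 40, 40, 48, 48
The 3 values of 40 share dense rank 2.
The 2 values of 48 share dense rank 3.
Remaining distinct values take the next consecutive integers.

3, 1, 2, 2, 2, 3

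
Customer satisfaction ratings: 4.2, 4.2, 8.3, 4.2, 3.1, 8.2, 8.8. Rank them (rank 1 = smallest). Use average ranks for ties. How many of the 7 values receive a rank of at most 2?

Sorted (ascending): 3.1, 4.2, 4.2, 4.2, 8.2, 8.3, 8.8
The 3 values of 4.2 occupy positions 2–4 → average rank 3.
Ranks ≤ 2: {1} → 1 value.

1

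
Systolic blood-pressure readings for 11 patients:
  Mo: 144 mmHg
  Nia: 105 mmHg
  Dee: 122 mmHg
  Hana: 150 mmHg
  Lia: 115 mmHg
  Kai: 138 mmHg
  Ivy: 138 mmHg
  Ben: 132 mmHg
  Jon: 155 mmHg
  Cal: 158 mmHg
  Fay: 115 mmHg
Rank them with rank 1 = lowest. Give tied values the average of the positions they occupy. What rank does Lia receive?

Sorted (ascending): 105, 115, 115, 122, 132, 138, 138, 144, 150, 155, 158
The 2 values of 115 occupy positions 2–3 → average rank (2+3)/2 = 2.5.
The 2 values of 138 occupy positions 6–7 → average rank (6+7)/2 = 6.5.
Lia has value 115 mmHg → rank 2.5.

2.5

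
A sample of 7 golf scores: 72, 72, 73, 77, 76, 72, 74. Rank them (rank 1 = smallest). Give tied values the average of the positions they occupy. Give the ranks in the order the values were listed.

Sorted (ascending): 72, 72, 72, 73, 74, 76, 77
The 3 values of 72 occupy positions 1–3 → average rank 2.

2, 2, 4, 7, 6, 2, 5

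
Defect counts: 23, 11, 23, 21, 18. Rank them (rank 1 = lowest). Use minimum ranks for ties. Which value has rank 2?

Sorted (ascending): 11, 18, 21, 23, 23
The 2 values of 23 occupy positions 4–5 → each gets rank 4.
Rank 2 → value 18.

18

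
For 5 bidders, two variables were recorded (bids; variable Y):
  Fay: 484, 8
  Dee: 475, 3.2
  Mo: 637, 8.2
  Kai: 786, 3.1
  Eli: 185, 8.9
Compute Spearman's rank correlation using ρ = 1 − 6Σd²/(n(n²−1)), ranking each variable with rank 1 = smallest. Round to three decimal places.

-0.600

Ranks of variable 1: 3, 2, 4, 5, 1
Ranks of variable 2: 3, 2, 4, 1, 5
d = r₁ − r₂: 0, 0, 0, 4, -4
d²: 0, 0, 0, 16, 16; Σd² = 32
ρ = 1 − 6·32/(5·24) = 1 − 192/120 = -0.600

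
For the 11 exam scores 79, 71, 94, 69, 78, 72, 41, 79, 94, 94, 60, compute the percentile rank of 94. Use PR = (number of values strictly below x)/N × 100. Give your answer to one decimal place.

72.7

N = 11.
Strictly below 94: 8. Equal to 94: 3.
PR = 8/11 × 100 = 72.7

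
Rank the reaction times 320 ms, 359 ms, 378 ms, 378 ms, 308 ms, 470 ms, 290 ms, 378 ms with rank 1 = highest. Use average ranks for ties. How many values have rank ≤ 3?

Sorted (descending): 470, 378, 378, 378, 359, 320, 308, 290
The 3 values of 378 occupy positions 2–4 → average rank 3.
Ranks ≤ 3: {1, 3, 3, 3} → 4 values.

4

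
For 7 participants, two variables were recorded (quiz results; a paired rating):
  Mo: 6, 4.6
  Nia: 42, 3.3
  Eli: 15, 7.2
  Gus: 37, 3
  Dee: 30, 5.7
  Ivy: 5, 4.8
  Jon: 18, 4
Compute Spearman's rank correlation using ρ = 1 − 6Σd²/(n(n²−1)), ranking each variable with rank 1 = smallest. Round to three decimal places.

-0.571

Ranks of variable 1: 2, 7, 3, 6, 5, 1, 4
Ranks of variable 2: 4, 2, 7, 1, 6, 5, 3
d = r₁ − r₂: -2, 5, -4, 5, -1, -4, 1
d²: 4, 25, 16, 25, 1, 16, 1; Σd² = 88
ρ = 1 − 6·88/(7·48) = 1 − 528/336 = -0.571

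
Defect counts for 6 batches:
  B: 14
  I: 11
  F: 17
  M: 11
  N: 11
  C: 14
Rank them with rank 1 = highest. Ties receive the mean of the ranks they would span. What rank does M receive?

5

Sorted (descending): 17, 14, 14, 11, 11, 11
The 2 values of 14 occupy positions 2–3 → average rank (2+3)/2 = 2.5.
The 3 values of 11 occupy positions 4–6 → average rank 5.
M has value 11 → rank 5.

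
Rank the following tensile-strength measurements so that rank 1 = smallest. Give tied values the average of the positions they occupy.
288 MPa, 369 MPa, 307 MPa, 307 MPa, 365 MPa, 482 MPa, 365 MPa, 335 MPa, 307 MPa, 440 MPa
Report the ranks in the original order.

1, 8, 3, 3, 6.5, 10, 6.5, 5, 3, 9

Sorted (ascending): 288, 307, 307, 307, 335, 365, 365, 369, 440, 482
The 3 values of 307 occupy positions 2–4 → average rank 3.
The 2 values of 365 occupy positions 6–7 → average rank (6+7)/2 = 6.5.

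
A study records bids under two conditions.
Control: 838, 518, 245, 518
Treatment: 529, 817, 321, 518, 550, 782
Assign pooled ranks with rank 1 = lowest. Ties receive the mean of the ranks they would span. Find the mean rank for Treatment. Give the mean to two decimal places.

6.00

Sorted (ascending): 245, 321, 518, 518, 518, 529, 550, 782, 817, 838
The 3 values of 518 occupy positions 3–5 → average rank 4.
Treatment values → pooled ranks: 529→6, 817→9, 321→2, 518→4, 550→7, 782→8
Mean rank = (6 + 9 + 2 + 4 + 7 + 8) / 6 = 6.00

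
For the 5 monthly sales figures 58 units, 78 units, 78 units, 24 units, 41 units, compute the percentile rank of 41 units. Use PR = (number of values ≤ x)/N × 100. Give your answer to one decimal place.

40.0

N = 5.
Strictly below 41: 1. Equal to 41: 1.
PR = 2/5 × 100 = 40.0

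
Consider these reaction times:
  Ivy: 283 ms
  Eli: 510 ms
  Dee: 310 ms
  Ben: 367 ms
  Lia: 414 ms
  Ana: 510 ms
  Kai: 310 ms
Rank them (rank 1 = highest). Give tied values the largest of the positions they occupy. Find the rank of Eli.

Sorted (descending): 510, 510, 414, 367, 310, 310, 283
The 2 values of 510 occupy positions 1–2 → each gets rank 2.
The 2 values of 310 occupy positions 5–6 → each gets rank 6.
Eli has value 510 ms → rank 2.

2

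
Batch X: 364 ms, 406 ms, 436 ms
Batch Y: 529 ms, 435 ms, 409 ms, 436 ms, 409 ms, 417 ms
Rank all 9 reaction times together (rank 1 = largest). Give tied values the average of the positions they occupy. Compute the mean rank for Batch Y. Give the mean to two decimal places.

4.25

Sorted (descending): 529, 436, 436, 435, 417, 409, 409, 406, 364
The 2 values of 436 occupy positions 2–3 → average rank (2+3)/2 = 2.5.
The 2 values of 409 occupy positions 6–7 → average rank (6+7)/2 = 6.5.
Batch Y values → pooled ranks: 529→1, 435→4, 409→6.5, 436→2.5, 409→6.5, 417→5
Mean rank = (1 + 4 + 6.5 + 2.5 + 6.5 + 5) / 6 = 4.25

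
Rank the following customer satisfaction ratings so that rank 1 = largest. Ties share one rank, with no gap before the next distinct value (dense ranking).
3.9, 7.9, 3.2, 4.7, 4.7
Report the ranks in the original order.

3, 1, 4, 2, 2

Sorted (descending): 7.9, 4.7, 4.7, 3.9, 3.2
The 2 values of 4.7 share dense rank 2.
Remaining distinct values take the next consecutive integers.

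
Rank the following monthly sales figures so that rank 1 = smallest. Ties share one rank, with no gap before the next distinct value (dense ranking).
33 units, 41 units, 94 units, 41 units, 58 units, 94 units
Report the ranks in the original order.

Sorted (ascending): 33, 41, 41, 58, 94, 94
The 2 values of 41 share dense rank 2.
The 2 values of 94 share dense rank 4.
Remaining distinct values take the next consecutive integers.

1, 2, 4, 2, 3, 4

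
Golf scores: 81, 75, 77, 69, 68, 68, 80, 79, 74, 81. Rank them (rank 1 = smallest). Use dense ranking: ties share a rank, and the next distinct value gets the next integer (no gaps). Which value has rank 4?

Sorted (ascending): 68, 68, 69, 74, 75, 77, 79, 80, 81, 81
The 2 values of 68 share dense rank 1.
The 2 values of 81 share dense rank 8.
Remaining distinct values take the next consecutive integers.
Rank 4 → value 75.

75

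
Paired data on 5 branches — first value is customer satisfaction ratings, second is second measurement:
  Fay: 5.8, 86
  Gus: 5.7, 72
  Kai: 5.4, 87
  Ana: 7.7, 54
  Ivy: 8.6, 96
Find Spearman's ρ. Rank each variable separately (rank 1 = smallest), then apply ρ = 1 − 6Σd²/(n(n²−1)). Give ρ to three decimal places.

Ranks of variable 1: 3, 2, 1, 4, 5
Ranks of variable 2: 3, 2, 4, 1, 5
d = r₁ − r₂: 0, 0, -3, 3, 0
d²: 0, 0, 9, 9, 0; Σd² = 18
ρ = 1 − 6·18/(5·24) = 1 − 108/120 = 0.100

0.100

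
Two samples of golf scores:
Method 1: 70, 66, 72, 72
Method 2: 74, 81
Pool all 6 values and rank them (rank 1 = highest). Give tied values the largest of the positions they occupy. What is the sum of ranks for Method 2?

3

Sorted (descending): 81, 74, 72, 72, 70, 66
The 2 values of 72 occupy positions 3–4 → each gets rank 4.
Method 2 values → pooled ranks: 74→2, 81→1
Rank sum = 2 + 1 = 3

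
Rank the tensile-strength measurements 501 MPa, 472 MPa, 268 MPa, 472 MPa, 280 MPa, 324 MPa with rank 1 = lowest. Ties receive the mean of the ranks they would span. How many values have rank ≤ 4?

3

Sorted (ascending): 268, 280, 324, 472, 472, 501
The 2 values of 472 occupy positions 4–5 → average rank (4+5)/2 = 4.5.
Ranks ≤ 4: {1, 2, 3} → 3 values.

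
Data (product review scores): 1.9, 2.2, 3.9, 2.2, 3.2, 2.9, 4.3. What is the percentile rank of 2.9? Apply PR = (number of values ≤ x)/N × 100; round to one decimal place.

57.1

N = 7.
Strictly below 2.9: 3. Equal to 2.9: 1.
PR = 4/7 × 100 = 57.1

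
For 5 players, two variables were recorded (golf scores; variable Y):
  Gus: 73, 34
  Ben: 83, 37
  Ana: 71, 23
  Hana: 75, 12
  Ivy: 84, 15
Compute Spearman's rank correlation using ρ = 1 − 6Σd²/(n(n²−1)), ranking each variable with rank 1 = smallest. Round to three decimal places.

-0.100

Ranks of variable 1: 2, 4, 1, 3, 5
Ranks of variable 2: 4, 5, 3, 1, 2
d = r₁ − r₂: -2, -1, -2, 2, 3
d²: 4, 1, 4, 4, 9; Σd² = 22
ρ = 1 − 6·22/(5·24) = 1 − 132/120 = -0.100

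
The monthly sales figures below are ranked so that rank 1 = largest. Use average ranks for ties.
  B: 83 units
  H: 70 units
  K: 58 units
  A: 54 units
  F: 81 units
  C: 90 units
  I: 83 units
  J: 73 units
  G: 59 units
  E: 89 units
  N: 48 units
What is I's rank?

Sorted (descending): 90, 89, 83, 83, 81, 73, 70, 59, 58, 54, 48
The 2 values of 83 occupy positions 3–4 → average rank (3+4)/2 = 3.5.
I has value 83 units → rank 3.5.

3.5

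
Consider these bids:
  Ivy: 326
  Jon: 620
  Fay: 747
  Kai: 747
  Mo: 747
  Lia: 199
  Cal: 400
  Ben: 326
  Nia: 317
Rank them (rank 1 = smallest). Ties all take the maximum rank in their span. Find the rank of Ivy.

4

Sorted (ascending): 199, 317, 326, 326, 400, 620, 747, 747, 747
The 2 values of 326 occupy positions 3–4 → each gets rank 4.
The 3 values of 747 occupy positions 7–9 → each gets rank 9.
Ivy has value 326 → rank 4.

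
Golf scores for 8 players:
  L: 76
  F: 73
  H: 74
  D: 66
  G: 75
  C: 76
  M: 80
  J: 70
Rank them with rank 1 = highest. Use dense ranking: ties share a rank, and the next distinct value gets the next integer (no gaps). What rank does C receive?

2

Sorted (descending): 80, 76, 76, 75, 74, 73, 70, 66
The 2 values of 76 share dense rank 2.
Remaining distinct values take the next consecutive integers.
C has value 76 → rank 2.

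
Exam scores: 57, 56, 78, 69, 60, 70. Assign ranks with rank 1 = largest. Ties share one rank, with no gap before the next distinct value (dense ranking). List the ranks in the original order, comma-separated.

Sorted (descending): 78, 70, 69, 60, 57, 56
No ties — each value takes its position as its rank.

5, 6, 1, 3, 4, 2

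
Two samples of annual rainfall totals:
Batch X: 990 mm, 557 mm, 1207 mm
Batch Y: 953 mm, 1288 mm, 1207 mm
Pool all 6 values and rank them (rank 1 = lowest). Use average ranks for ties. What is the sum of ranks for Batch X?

Sorted (ascending): 557, 953, 990, 1207, 1207, 1288
The 2 values of 1207 occupy positions 4–5 → average rank (4+5)/2 = 4.5.
Batch X values → pooled ranks: 990→3, 557→1, 1207→4.5
Rank sum = 3 + 1 + 4.5 = 8.5

8.5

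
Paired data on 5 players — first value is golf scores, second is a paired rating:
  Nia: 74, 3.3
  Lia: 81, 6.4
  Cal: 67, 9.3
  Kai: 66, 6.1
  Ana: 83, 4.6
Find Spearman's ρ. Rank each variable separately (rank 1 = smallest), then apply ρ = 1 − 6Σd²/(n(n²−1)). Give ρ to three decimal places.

-0.300

Ranks of variable 1: 3, 4, 2, 1, 5
Ranks of variable 2: 1, 4, 5, 3, 2
d = r₁ − r₂: 2, 0, -3, -2, 3
d²: 4, 0, 9, 4, 9; Σd² = 26
ρ = 1 − 6·26/(5·24) = 1 − 156/120 = -0.300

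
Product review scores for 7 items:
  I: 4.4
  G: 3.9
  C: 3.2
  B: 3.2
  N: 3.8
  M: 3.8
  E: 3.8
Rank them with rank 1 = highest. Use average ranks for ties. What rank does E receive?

Sorted (descending): 4.4, 3.9, 3.8, 3.8, 3.8, 3.2, 3.2
The 3 values of 3.8 occupy positions 3–5 → average rank 4.
The 2 values of 3.2 occupy positions 6–7 → average rank (6+7)/2 = 6.5.
E has value 3.8 → rank 4.

4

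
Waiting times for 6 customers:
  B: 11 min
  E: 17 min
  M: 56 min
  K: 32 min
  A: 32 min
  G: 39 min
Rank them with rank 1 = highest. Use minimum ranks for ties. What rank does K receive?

3

Sorted (descending): 56, 39, 32, 32, 17, 11
The 2 values of 32 occupy positions 3–4 → each gets rank 3.
K has value 32 min → rank 3.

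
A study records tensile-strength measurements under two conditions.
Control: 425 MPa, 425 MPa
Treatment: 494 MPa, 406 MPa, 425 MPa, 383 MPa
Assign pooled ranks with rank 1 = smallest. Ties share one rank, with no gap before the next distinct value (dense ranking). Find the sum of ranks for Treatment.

10

Sorted (ascending): 383, 406, 425, 425, 425, 494
The 3 values of 425 share dense rank 3.
Remaining distinct values take the next consecutive integers.
Treatment values → pooled ranks: 494→4, 406→2, 425→3, 383→1
Rank sum = 4 + 2 + 3 + 1 = 10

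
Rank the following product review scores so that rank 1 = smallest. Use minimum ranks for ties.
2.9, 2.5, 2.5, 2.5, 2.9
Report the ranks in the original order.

Sorted (ascending): 2.5, 2.5, 2.5, 2.9, 2.9
The 3 values of 2.5 occupy positions 1–3 → each gets rank 1.
The 2 values of 2.9 occupy positions 4–5 → each gets rank 4.

4, 1, 1, 1, 4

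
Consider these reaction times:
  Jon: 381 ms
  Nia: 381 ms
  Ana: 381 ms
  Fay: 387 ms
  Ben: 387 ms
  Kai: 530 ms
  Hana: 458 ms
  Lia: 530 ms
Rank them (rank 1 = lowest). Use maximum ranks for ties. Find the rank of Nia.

Sorted (ascending): 381, 381, 381, 387, 387, 458, 530, 530
The 3 values of 381 occupy positions 1–3 → each gets rank 3.
The 2 values of 387 occupy positions 4–5 → each gets rank 5.
The 2 values of 530 occupy positions 7–8 → each gets rank 8.
Nia has value 381 ms → rank 3.

3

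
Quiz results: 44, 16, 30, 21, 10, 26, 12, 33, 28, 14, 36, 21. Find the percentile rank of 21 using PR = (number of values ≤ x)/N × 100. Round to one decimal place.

N = 12.
Strictly below 21: 4. Equal to 21: 2.
PR = 6/12 × 100 = 50.0

50.0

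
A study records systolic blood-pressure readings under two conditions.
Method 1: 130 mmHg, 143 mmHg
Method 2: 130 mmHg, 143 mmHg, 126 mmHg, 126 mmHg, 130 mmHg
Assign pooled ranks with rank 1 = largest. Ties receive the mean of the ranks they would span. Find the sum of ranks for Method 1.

Sorted (descending): 143, 143, 130, 130, 130, 126, 126
The 2 values of 143 occupy positions 1–2 → average rank (1+2)/2 = 1.5.
The 3 values of 130 occupy positions 3–5 → average rank 4.
The 2 values of 126 occupy positions 6–7 → average rank (6+7)/2 = 6.5.
Method 1 values → pooled ranks: 130→4, 143→1.5
Rank sum = 4 + 1.5 = 5.5

5.5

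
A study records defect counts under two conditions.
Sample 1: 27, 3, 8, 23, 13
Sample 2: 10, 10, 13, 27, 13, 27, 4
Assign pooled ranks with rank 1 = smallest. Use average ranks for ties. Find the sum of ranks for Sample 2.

47

Sorted (ascending): 3, 4, 8, 10, 10, 13, 13, 13, 23, 27, 27, 27
The 2 values of 10 occupy positions 4–5 → average rank (4+5)/2 = 4.5.
The 3 values of 13 occupy positions 6–8 → average rank 7.
The 3 values of 27 occupy positions 10–12 → average rank 11.
Sample 2 values → pooled ranks: 10→4.5, 10→4.5, 13→7, 27→11, 13→7, 27→11, 4→2
Rank sum = 4.5 + 4.5 + 7 + 11 + 7 + 11 + 2 = 47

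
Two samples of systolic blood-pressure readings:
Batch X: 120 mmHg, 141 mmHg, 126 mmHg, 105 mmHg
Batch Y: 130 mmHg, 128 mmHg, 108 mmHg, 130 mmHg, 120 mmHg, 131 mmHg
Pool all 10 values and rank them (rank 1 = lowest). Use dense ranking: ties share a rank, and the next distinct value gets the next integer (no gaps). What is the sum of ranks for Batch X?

16

Sorted (ascending): 105, 108, 120, 120, 126, 128, 130, 130, 131, 141
The 2 values of 120 share dense rank 3.
The 2 values of 130 share dense rank 6.
Remaining distinct values take the next consecutive integers.
Batch X values → pooled ranks: 120→3, 141→8, 126→4, 105→1
Rank sum = 3 + 8 + 4 + 1 = 16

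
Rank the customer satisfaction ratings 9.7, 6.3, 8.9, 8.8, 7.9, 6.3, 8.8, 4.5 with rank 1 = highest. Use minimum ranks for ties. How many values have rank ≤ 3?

Sorted (descending): 9.7, 8.9, 8.8, 8.8, 7.9, 6.3, 6.3, 4.5
The 2 values of 8.8 occupy positions 3–4 → each gets rank 3.
The 2 values of 6.3 occupy positions 6–7 → each gets rank 6.
Ranks ≤ 3: {1, 2, 3, 3} → 4 values.

4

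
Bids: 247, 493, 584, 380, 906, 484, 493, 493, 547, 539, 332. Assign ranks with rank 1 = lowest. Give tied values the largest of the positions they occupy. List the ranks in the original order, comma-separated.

Sorted (ascending): 247, 332, 380, 484, 493, 493, 493, 539, 547, 584, 906
The 3 values of 493 occupy positions 5–7 → each gets rank 7.

1, 7, 10, 3, 11, 4, 7, 7, 9, 8, 2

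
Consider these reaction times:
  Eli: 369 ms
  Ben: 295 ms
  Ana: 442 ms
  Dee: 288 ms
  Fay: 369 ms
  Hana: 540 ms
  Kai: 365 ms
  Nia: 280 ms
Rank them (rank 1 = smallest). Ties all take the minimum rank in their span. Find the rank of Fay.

Sorted (ascending): 280, 288, 295, 365, 369, 369, 442, 540
The 2 values of 369 occupy positions 5–6 → each gets rank 5.
Fay has value 369 ms → rank 5.

5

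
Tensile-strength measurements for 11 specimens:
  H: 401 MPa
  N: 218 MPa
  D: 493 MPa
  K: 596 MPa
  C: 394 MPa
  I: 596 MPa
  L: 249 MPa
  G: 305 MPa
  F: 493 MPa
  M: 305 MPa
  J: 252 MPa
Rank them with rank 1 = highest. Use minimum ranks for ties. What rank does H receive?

Sorted (descending): 596, 596, 493, 493, 401, 394, 305, 305, 252, 249, 218
The 2 values of 596 occupy positions 1–2 → each gets rank 1.
The 2 values of 493 occupy positions 3–4 → each gets rank 3.
The 2 values of 305 occupy positions 7–8 → each gets rank 7.
H has value 401 MPa → rank 5.

5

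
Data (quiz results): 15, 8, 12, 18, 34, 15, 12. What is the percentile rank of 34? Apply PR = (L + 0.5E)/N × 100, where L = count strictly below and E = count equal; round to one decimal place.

92.9

N = 7.
Strictly below 34: 6. Equal to 34: 1.
PR = (6 + 0.5·1)/7 × 100 = 92.9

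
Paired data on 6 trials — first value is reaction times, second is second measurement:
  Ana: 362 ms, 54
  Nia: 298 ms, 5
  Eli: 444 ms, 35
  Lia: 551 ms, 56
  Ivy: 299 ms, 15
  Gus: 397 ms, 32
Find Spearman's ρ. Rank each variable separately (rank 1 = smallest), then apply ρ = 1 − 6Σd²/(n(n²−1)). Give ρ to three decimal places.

Ranks of variable 1: 3, 1, 5, 6, 2, 4
Ranks of variable 2: 5, 1, 4, 6, 2, 3
d = r₁ − r₂: -2, 0, 1, 0, 0, 1
d²: 4, 0, 1, 0, 0, 1; Σd² = 6
ρ = 1 − 6·6/(6·35) = 1 − 36/210 = 0.829

0.829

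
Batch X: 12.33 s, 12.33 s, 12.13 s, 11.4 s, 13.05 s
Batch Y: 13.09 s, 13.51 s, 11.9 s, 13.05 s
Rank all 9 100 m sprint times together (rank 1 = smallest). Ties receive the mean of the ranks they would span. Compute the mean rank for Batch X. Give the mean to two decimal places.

Sorted (ascending): 11.4, 11.9, 12.13, 12.33, 12.33, 13.05, 13.05, 13.09, 13.51
The 2 values of 12.33 occupy positions 4–5 → average rank (4+5)/2 = 4.5.
The 2 values of 13.05 occupy positions 6–7 → average rank (6+7)/2 = 6.5.
Batch X values → pooled ranks: 12.33→4.5, 12.33→4.5, 12.13→3, 11.4→1, 13.05→6.5
Mean rank = (4.5 + 4.5 + 3 + 1 + 6.5) / 5 = 3.90

3.90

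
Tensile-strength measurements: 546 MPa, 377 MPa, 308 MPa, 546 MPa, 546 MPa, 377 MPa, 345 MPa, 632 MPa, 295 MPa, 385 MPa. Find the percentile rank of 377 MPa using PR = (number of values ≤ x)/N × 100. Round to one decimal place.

N = 10.
Strictly below 377: 3. Equal to 377: 2.
PR = 5/10 × 100 = 50.0

50.0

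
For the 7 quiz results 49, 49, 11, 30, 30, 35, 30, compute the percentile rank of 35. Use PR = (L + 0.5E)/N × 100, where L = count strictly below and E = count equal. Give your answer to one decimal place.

64.3

N = 7.
Strictly below 35: 4. Equal to 35: 1.
PR = (4 + 0.5·1)/7 × 100 = 64.3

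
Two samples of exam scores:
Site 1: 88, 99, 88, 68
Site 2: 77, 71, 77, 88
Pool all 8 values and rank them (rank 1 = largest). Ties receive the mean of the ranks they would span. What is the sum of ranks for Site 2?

21

Sorted (descending): 99, 88, 88, 88, 77, 77, 71, 68
The 3 values of 88 occupy positions 2–4 → average rank 3.
The 2 values of 77 occupy positions 5–6 → average rank (5+6)/2 = 5.5.
Site 2 values → pooled ranks: 77→5.5, 71→7, 77→5.5, 88→3
Rank sum = 5.5 + 7 + 5.5 + 3 = 21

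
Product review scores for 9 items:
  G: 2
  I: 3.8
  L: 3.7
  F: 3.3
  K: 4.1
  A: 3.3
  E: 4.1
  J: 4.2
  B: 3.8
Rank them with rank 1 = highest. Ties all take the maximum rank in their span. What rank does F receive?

Sorted (descending): 4.2, 4.1, 4.1, 3.8, 3.8, 3.7, 3.3, 3.3, 2
The 2 values of 4.1 occupy positions 2–3 → each gets rank 3.
The 2 values of 3.8 occupy positions 4–5 → each gets rank 5.
The 2 values of 3.3 occupy positions 7–8 → each gets rank 8.
F has value 3.3 → rank 8.

8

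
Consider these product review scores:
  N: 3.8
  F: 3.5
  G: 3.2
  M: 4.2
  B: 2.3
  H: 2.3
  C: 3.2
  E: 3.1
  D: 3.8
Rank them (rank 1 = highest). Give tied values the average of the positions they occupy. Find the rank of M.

1

Sorted (descending): 4.2, 3.8, 3.8, 3.5, 3.2, 3.2, 3.1, 2.3, 2.3
The 2 values of 3.8 occupy positions 2–3 → average rank (2+3)/2 = 2.5.
The 2 values of 3.2 occupy positions 5–6 → average rank (5+6)/2 = 5.5.
The 2 values of 2.3 occupy positions 8–9 → average rank (8+9)/2 = 8.5.
M has value 4.2 → rank 1.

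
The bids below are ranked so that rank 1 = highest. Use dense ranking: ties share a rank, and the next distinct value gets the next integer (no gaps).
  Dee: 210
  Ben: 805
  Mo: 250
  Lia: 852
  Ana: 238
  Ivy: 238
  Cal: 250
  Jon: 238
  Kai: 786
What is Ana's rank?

Sorted (descending): 852, 805, 786, 250, 250, 238, 238, 238, 210
The 2 values of 250 share dense rank 4.
The 3 values of 238 share dense rank 5.
Remaining distinct values take the next consecutive integers.
Ana has value 238 → rank 5.

5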